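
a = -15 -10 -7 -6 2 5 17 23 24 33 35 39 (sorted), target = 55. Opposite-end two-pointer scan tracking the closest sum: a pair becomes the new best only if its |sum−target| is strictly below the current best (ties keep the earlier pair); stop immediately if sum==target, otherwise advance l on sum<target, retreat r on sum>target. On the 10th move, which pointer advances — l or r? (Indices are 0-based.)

r

[0,11] -15+39=24 d=31 * → l++
[1,11] -10+39=29 d=26 * → l++
[2,11] -7+39=32 d=23 * → l++
[3,11] -6+39=33 d=22 * → l++
[4,11] 2+39=41 d=14 * → l++
[5,11] 5+39=44 d=11 * → l++
[6,11] 17+39=56 d=1 * → r--
[6,10] 17+35=52 d=3 → l++
[7,10] 23+35=58 d=3 → r--
[7,9] 23+33=56 d=1 → r--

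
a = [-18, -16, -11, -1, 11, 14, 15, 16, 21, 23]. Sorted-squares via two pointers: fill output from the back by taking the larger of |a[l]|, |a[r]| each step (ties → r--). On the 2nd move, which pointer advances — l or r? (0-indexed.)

r

l=0 r=9: |-18|<=|23| out[9]=529, r--
l=0 r=8: |-18|<=|21| out[8]=441, r--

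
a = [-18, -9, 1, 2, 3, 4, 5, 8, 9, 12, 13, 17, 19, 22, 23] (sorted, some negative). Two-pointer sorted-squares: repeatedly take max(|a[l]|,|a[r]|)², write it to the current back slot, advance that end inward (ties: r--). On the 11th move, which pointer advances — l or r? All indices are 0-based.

r

l=0 r=14: |-18|<=|23| out[14]=529, r--
l=0 r=13: |-18|<=|22| out[13]=484, r--
l=0 r=12: |-18|<=|19| out[12]=361, r--
l=0 r=11: |-18|>|17| out[11]=324, l++
l=1 r=11: |-9|<=|17| out[10]=289, r--
l=1 r=10: |-9|<=|13| out[9]=169, r--
l=1 r=9: |-9|<=|12| out[8]=144, r--
l=1 r=8: |-9|<=|9| out[7]=81, r--
l=1 r=7: |-9|>|8| out[6]=81, l++
l=2 r=7: |1|<=|8| out[5]=64, r--
l=2 r=6: |1|<=|5| out[4]=25, r--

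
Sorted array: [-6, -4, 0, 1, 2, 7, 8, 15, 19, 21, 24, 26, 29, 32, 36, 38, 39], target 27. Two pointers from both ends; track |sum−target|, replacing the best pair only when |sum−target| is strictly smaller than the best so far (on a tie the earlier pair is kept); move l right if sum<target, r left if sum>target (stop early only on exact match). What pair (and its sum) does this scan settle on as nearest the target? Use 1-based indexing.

[1,17] -6+39=33 d=6 * → r--
[1,16] -6+38=32 d=5 * → r--
[1,15] -6+36=30 d=3 * → r--
[1,14] -6+32=26 d=1 * → l++
[2,14] -4+32=28 d=1 → r--
[2,13] -4+29=25 d=2 → l++
[3,13] 0+29=29 d=2 → r--
[3,12] 0+26=26 d=1 → l++
[4,12] 1+26=27 d=0 * → stop

pair (1, 26) with sum 27 (|Δ|=0)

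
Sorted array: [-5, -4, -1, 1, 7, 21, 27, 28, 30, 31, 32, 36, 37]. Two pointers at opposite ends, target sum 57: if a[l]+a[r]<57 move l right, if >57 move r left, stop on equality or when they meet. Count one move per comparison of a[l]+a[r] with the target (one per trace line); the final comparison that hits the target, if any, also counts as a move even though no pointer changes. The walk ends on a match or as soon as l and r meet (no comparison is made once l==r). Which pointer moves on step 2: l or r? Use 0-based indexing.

[0,12] -5+37=32 <57 → l++
[1,12] -4+37=33 <57 → l++

l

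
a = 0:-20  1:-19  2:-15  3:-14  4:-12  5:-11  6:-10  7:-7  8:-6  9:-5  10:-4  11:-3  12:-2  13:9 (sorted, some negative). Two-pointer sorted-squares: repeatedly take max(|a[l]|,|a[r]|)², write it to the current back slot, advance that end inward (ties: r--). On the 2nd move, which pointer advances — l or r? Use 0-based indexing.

l=0 r=13: |-20|>|9| out[13]=400, l++
l=1 r=13: |-19|>|9| out[12]=361, l++

l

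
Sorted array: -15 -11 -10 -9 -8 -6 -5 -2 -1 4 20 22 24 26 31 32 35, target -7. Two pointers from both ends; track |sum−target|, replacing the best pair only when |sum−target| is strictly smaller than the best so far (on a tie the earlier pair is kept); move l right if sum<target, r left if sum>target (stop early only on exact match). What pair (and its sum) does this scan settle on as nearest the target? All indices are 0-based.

pair (-11, 4) with sum -7 (|Δ|=0)

l=0 r=16: -15+35=20 d=27 *, r--
l=0 r=15: -15+32=17 d=24 *, r--
l=0 r=14: -15+31=16 d=23 *, r--
l=0 r=13: -15+26=11 d=18 *, r--
l=0 r=12: -15+24=9 d=16 *, r--
l=0 r=11: -15+22=7 d=14 *, r--
l=0 r=10: -15+20=5 d=12 *, r--
l=0 r=9: -15+4=-11 d=4 *, l++
l=1 r=9: -11+4=-7 d=0 *, stop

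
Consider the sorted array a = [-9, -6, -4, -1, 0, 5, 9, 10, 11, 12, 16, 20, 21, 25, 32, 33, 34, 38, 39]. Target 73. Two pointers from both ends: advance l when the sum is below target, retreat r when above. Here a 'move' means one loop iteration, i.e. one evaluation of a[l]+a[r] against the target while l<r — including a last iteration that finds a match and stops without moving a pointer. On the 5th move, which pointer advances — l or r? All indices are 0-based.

l

[0,18] -9+39=30 <73 → l++
[1,18] -6+39=33 <73 → l++
[2,18] -4+39=35 <73 → l++
[3,18] -1+39=38 <73 → l++
[4,18] 0+39=39 <73 → l++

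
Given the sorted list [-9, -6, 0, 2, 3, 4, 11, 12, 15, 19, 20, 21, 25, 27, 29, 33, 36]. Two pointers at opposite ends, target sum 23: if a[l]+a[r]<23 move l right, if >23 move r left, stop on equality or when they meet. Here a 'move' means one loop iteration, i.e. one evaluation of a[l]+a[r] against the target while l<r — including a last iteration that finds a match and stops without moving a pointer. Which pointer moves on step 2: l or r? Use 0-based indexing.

l=0 r=16: -9+36=27 >23, r--
l=0 r=15: -9+33=24 >23, r--

r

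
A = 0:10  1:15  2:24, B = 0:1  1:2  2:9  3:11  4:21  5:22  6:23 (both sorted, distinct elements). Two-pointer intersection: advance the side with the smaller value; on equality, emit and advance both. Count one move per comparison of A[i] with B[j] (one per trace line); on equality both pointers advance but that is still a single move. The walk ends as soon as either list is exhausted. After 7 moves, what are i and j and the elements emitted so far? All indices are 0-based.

i=2, j=5, emitted=[]

i=0 j=0: 10>1, j++
i=0 j=1: 10>2, j++
i=0 j=2: 10>9, j++
i=0 j=3: 10<11, i++
i=1 j=3: 15>11, j++
i=1 j=4: 15<21, i++
i=2 j=4: 24>21, j++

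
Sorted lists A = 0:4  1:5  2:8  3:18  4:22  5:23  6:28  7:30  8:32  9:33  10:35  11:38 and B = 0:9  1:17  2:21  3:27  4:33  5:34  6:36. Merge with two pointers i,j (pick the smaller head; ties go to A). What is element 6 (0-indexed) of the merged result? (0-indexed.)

merged[6] = 21

i=0 j=0: A[i]=4<=B[j]=9 take 4, i++
i=1 j=0: A[i]=5<=B[j]=9 take 5, i++
i=2 j=0: A[i]=8<=B[j]=9 take 8, i++
i=3 j=0: A[i]=18>B[j]=9 take 9, j++
i=3 j=1: A[i]=18>B[j]=17 take 17, j++
i=3 j=2: A[i]=18<=B[j]=21 take 18, i++
i=4 j=2: A[i]=22>B[j]=21 take 21, j++
i=4 j=3: A[i]=22<=B[j]=27 take 22, i++
i=5 j=3: A[i]=23<=B[j]=27 take 23, i++
i=6 j=3: A[i]=28>B[j]=27 take 27, j++
i=6 j=4: A[i]=28<=B[j]=33 take 28, i++
i=7 j=4: A[i]=30<=B[j]=33 take 30, i++
i=8 j=4: A[i]=32<=B[j]=33 take 32, i++
i=9 j=4: A[i]=33<=B[j]=33 take 33, i++
i=10 j=4: A[i]=35>B[j]=33 take 33, j++
i=10 j=5: A[i]=35>B[j]=34 take 34, j++
i=10 j=6: A[i]=35<=B[j]=36 take 35, i++
i=11 j=6: A[i]=38>B[j]=36 take 36, j++
i=11 j=7: B done, take A[i]=38, i++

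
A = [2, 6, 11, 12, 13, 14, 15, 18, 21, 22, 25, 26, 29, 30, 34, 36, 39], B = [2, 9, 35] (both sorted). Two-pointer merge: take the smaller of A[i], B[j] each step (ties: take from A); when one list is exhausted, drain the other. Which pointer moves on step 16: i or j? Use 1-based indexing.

[i=1,j=1] A[i]=2<=B[j]=2 take 2 → i++
[i=2,j=1] A[i]=6>B[j]=2 take 2 → j++
[i=2,j=2] A[i]=6<=B[j]=9 take 6 → i++
[i=3,j=2] A[i]=11>B[j]=9 take 9 → j++
[i=3,j=3] A[i]=11<=B[j]=35 take 11 → i++
[i=4,j=3] A[i]=12<=B[j]=35 take 12 → i++
[i=5,j=3] A[i]=13<=B[j]=35 take 13 → i++
[i=6,j=3] A[i]=14<=B[j]=35 take 14 → i++
[i=7,j=3] A[i]=15<=B[j]=35 take 15 → i++
[i=8,j=3] A[i]=18<=B[j]=35 take 18 → i++
[i=9,j=3] A[i]=21<=B[j]=35 take 21 → i++
[i=10,j=3] A[i]=22<=B[j]=35 take 22 → i++
[i=11,j=3] A[i]=25<=B[j]=35 take 25 → i++
[i=12,j=3] A[i]=26<=B[j]=35 take 26 → i++
[i=13,j=3] A[i]=29<=B[j]=35 take 29 → i++
[i=14,j=3] A[i]=30<=B[j]=35 take 30 → i++

i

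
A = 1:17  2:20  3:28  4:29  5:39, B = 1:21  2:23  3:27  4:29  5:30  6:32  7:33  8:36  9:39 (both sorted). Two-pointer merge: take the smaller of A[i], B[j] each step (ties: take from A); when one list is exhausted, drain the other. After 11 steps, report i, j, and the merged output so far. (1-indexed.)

i=5, j=8, merged so far=[17, 20, 21, 23, 27, 28, 29, 29, 30, 32, 33]

[i=1,j=1] A[i]=17<=B[j]=21 take 17 → i++
[i=2,j=1] A[i]=20<=B[j]=21 take 20 → i++
[i=3,j=1] A[i]=28>B[j]=21 take 21 → j++
[i=3,j=2] A[i]=28>B[j]=23 take 23 → j++
[i=3,j=3] A[i]=28>B[j]=27 take 27 → j++
[i=3,j=4] A[i]=28<=B[j]=29 take 28 → i++
[i=4,j=4] A[i]=29<=B[j]=29 take 29 → i++
[i=5,j=4] A[i]=39>B[j]=29 take 29 → j++
[i=5,j=5] A[i]=39>B[j]=30 take 30 → j++
[i=5,j=6] A[i]=39>B[j]=32 take 32 → j++
[i=5,j=7] A[i]=39>B[j]=33 take 33 → j++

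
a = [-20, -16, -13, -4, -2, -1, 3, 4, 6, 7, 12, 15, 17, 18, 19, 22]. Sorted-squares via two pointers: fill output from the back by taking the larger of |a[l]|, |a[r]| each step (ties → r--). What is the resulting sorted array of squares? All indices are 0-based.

[1, 4, 9, 16, 16, 36, 49, 144, 169, 225, 256, 289, 324, 361, 400, 484]

[0,15] |-20|<=|22| out[15]=484 → r--
[0,14] |-20|>|19| out[14]=400 → l++
[1,14] |-16|<=|19| out[13]=361 → r--
[1,13] |-16|<=|18| out[12]=324 → r--
[1,12] |-16|<=|17| out[11]=289 → r--
[1,11] |-16|>|15| out[10]=256 → l++
[2,11] |-13|<=|15| out[9]=225 → r--
[2,10] |-13|>|12| out[8]=169 → l++
[3,10] |-4|<=|12| out[7]=144 → r--
[3,9] |-4|<=|7| out[6]=49 → r--
[3,8] |-4|<=|6| out[5]=36 → r--
[3,7] |-4|<=|4| out[4]=16 → r--
[3,6] |-4|>|3| out[3]=16 → l++
[4,6] |-2|<=|3| out[2]=9 → r--
[4,5] |-2|>|-1| out[1]=4 → l++
[5,5] |-1|<=|-1| out[0]=1 → r--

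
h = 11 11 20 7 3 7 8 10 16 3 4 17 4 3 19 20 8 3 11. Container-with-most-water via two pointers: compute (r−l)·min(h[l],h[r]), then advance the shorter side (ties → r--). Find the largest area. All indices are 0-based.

[0,18] min(11,11)*18=198 best=198 * → r--
[0,17] min(11,3)*17=51 best=198 → r--
[0,16] min(11,8)*16=128 best=198 → r--
[0,15] min(11,20)*15=165 best=198 → l++
[1,15] min(11,20)*14=154 best=198 → l++
[2,15] min(20,20)*13=260 best=260 * → r--
[2,14] min(20,19)*12=228 best=260 → r--
[2,13] min(20,3)*11=33 best=260 → r--
[2,12] min(20,4)*10=40 best=260 → r--
[2,11] min(20,17)*9=153 best=260 → r--
[2,10] min(20,4)*8=32 best=260 → r--
[2,9] min(20,3)*7=21 best=260 → r--
[2,8] min(20,16)*6=96 best=260 → r--
[2,7] min(20,10)*5=50 best=260 → r--
[2,6] min(20,8)*4=32 best=260 → r--
[2,5] min(20,7)*3=21 best=260 → r--
[2,4] min(20,3)*2=6 best=260 → r--
[2,3] min(20,7)*1=7 best=260 → r--

max area = 260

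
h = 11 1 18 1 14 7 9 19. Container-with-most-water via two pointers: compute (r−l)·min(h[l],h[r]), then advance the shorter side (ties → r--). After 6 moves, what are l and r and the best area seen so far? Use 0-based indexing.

l=0 r=7: min(11,19)*7=77 best=77 *, l++
l=1 r=7: min(1,19)*6=6 best=77, l++
l=2 r=7: min(18,19)*5=90 best=90 *, l++
l=3 r=7: min(1,19)*4=4 best=90, l++
l=4 r=7: min(14,19)*3=42 best=90, l++
l=5 r=7: min(7,19)*2=14 best=90, l++

l=6, r=7, best area=90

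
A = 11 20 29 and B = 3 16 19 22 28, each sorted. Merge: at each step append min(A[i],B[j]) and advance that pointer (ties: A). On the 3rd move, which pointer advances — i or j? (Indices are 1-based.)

[i=1,j=1] A[i]=11>B[j]=3 take 3 → j++
[i=1,j=2] A[i]=11<=B[j]=16 take 11 → i++
[i=2,j=2] A[i]=20>B[j]=16 take 16 → j++

j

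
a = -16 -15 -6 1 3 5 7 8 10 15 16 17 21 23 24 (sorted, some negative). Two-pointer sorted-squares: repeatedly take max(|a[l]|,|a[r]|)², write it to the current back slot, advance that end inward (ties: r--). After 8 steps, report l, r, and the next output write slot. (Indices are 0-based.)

l=2, r=8, next write slot=6

[0,14] |-16|<=|24| out[14]=576 → r--
[0,13] |-16|<=|23| out[13]=529 → r--
[0,12] |-16|<=|21| out[12]=441 → r--
[0,11] |-16|<=|17| out[11]=289 → r--
[0,10] |-16|<=|16| out[10]=256 → r--
[0,9] |-16|>|15| out[9]=256 → l++
[1,9] |-15|<=|15| out[8]=225 → r--
[1,8] |-15|>|10| out[7]=225 → l++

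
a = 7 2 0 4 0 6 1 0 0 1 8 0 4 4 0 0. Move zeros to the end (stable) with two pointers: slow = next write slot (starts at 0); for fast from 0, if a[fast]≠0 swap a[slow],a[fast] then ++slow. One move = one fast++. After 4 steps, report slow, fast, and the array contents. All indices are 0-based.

slow=3, fast=4, a=[7, 2, 4, 0, 0, 6, 1, 0, 0, 1, 8, 0, 4, 4, 0, 0]

slow=0 fast=0: a[fast]=7≠0 swap→a[0]=7, slow++,fast++
slow=1 fast=1: a[fast]=2≠0 swap→a[1]=2, slow++,fast++
slow=2 fast=2: a[fast]=0, fast++
slow=2 fast=3: a[fast]=4≠0 swap→a[2]=4, slow++,fast++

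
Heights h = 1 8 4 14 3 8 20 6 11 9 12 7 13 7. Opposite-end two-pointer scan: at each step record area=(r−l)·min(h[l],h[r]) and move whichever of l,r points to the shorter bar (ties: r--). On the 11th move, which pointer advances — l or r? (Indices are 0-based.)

l=0 r=13: min(1,7)*13=13 best=13 *, l++
l=1 r=13: min(8,7)*12=84 best=84 *, r--
l=1 r=12: min(8,13)*11=88 best=88 *, l++
l=2 r=12: min(4,13)*10=40 best=88, l++
l=3 r=12: min(14,13)*9=117 best=117 *, r--
l=3 r=11: min(14,7)*8=56 best=117, r--
l=3 r=10: min(14,12)*7=84 best=117, r--
l=3 r=9: min(14,9)*6=54 best=117, r--
l=3 r=8: min(14,11)*5=55 best=117, r--
l=3 r=7: min(14,6)*4=24 best=117, r--
l=3 r=6: min(14,20)*3=42 best=117, l++

l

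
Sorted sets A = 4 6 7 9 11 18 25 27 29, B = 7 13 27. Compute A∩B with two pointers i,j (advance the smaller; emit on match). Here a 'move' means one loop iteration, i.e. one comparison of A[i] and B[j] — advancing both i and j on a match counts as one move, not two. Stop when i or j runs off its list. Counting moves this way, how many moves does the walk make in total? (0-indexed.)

i=0 j=0: 4<7, i++
i=1 j=0: 6<7, i++
i=2 j=0: 7==7 emit, i++,j++
i=3 j=1: 9<13, i++
i=4 j=1: 11<13, i++
i=5 j=1: 18>13, j++
i=5 j=2: 18<27, i++
i=6 j=2: 25<27, i++
i=7 j=2: 27==27 emit, i++,j++

9 moves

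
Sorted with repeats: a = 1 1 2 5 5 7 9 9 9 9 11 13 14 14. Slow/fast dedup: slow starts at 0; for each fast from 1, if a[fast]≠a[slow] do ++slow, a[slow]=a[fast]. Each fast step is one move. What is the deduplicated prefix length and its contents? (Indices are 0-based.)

slow=0 fast=1: a[fast]=1=a[slow] dup, fast++
slow=0 fast=2: a[fast]=2≠a[slow]=1 write a[1]=2, slow++,fast++
slow=1 fast=3: a[fast]=5≠a[slow]=2 write a[2]=5, slow++,fast++
slow=2 fast=4: a[fast]=5=a[slow] dup, fast++
slow=2 fast=5: a[fast]=7≠a[slow]=5 write a[3]=7, slow++,fast++
slow=3 fast=6: a[fast]=9≠a[slow]=7 write a[4]=9, slow++,fast++
slow=4 fast=7: a[fast]=9=a[slow] dup, fast++
slow=4 fast=8: a[fast]=9=a[slow] dup, fast++
slow=4 fast=9: a[fast]=9=a[slow] dup, fast++
slow=4 fast=10: a[fast]=11≠a[slow]=9 write a[5]=11, slow++,fast++
slow=5 fast=11: a[fast]=13≠a[slow]=11 write a[6]=13, slow++,fast++
slow=6 fast=12: a[fast]=14≠a[slow]=13 write a[7]=14, slow++,fast++
slow=7 fast=13: a[fast]=14=a[slow] dup, fast++

length 8; prefix = [1, 2, 5, 7, 9, 11, 13, 14]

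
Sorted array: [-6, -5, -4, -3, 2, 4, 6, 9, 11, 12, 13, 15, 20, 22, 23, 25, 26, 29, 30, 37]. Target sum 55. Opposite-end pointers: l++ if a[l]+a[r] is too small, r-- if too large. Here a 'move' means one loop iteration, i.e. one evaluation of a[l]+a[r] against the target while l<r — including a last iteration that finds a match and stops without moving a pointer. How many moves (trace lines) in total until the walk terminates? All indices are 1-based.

l=1 r=20: -6+37=31 <55, l++
l=2 r=20: -5+37=32 <55, l++
l=3 r=20: -4+37=33 <55, l++
l=4 r=20: -3+37=34 <55, l++
l=5 r=20: 2+37=39 <55, l++
l=6 r=20: 4+37=41 <55, l++
l=7 r=20: 6+37=43 <55, l++
l=8 r=20: 9+37=46 <55, l++
l=9 r=20: 11+37=48 <55, l++
l=10 r=20: 12+37=49 <55, l++
l=11 r=20: 13+37=50 <55, l++
l=12 r=20: 15+37=52 <55, l++
l=13 r=20: 20+37=57 >55, r--
l=13 r=19: 20+30=50 <55, l++
l=14 r=19: 22+30=52 <55, l++
l=15 r=19: 23+30=53 <55, l++
l=16 r=19: 25+30=55, found

17 moves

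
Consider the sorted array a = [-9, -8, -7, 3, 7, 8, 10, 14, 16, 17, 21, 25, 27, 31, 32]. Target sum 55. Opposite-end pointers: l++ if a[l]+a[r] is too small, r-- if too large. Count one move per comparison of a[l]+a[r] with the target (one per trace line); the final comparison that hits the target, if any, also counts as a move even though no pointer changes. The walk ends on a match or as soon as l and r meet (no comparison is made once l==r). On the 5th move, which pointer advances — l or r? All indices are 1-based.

l

l=1 r=15: -9+32=23 <55, l++
l=2 r=15: -8+32=24 <55, l++
l=3 r=15: -7+32=25 <55, l++
l=4 r=15: 3+32=35 <55, l++
l=5 r=15: 7+32=39 <55, l++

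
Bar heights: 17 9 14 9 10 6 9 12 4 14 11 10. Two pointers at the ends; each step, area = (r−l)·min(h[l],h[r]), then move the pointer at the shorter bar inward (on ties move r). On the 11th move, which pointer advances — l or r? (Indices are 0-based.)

[0,11] min(17,10)*11=110 best=110 * → r--
[0,10] min(17,11)*10=110 best=110 → r--
[0,9] min(17,14)*9=126 best=126 * → r--
[0,8] min(17,4)*8=32 best=126 → r--
[0,7] min(17,12)*7=84 best=126 → r--
[0,6] min(17,9)*6=54 best=126 → r--
[0,5] min(17,6)*5=30 best=126 → r--
[0,4] min(17,10)*4=40 best=126 → r--
[0,3] min(17,9)*3=27 best=126 → r--
[0,2] min(17,14)*2=28 best=126 → r--
[0,1] min(17,9)*1=9 best=126 → r--

r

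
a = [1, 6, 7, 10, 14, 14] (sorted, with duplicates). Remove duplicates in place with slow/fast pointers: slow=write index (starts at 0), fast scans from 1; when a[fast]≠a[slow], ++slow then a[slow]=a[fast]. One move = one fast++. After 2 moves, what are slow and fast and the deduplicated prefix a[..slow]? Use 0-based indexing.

slow=0 fast=1: a[fast]=6≠a[slow]=1 write a[1]=6, slow++,fast++
slow=1 fast=2: a[fast]=7≠a[slow]=6 write a[2]=7, slow++,fast++

slow=2, fast=3, prefix=[1, 6, 7]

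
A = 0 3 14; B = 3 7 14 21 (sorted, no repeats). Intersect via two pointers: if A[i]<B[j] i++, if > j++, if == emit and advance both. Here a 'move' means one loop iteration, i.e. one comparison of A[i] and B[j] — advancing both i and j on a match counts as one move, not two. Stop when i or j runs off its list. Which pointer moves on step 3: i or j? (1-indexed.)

i=1 j=1: 0<3, i++
i=2 j=1: 3==3 emit, i++,j++
i=3 j=2: 14>7, j++

j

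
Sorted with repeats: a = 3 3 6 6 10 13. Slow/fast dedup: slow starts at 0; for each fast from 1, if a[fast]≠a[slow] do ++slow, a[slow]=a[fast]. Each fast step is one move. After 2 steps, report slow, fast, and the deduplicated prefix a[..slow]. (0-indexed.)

(s=0,f=1) a[fast]=3=a[slow] dup → fast++
(s=0,f=2) a[fast]=6≠a[slow]=3 write a[1]=6 → slow++,fast++

slow=1, fast=3, prefix=[3, 6]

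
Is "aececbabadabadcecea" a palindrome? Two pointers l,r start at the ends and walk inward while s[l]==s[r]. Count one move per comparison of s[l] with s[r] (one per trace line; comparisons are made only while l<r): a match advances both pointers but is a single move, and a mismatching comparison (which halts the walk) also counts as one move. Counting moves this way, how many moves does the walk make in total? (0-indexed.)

6 moves

l=0 r=18: 'a'=='a', l++,r--
l=1 r=17: 'e'=='e', l++,r--
l=2 r=16: 'c'=='c', l++,r--
l=3 r=15: 'e'=='e', l++,r--
l=4 r=14: 'c'=='c', l++,r--
l=5 r=13: 'b'!='d', stop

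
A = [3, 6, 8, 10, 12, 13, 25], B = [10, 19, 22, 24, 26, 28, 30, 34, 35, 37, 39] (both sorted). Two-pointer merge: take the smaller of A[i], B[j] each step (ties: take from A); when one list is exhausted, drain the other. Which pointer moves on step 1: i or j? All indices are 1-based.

i

[i=1,j=1] A[i]=3<=B[j]=10 take 3 → i++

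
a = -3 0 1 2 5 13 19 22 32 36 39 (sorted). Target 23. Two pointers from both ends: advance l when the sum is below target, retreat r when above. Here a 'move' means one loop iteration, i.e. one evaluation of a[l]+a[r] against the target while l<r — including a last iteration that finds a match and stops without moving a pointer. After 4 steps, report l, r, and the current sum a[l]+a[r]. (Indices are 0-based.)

l=1, r=7, sum=22

l=0 r=10: -3+39=36 >23, r--
l=0 r=9: -3+36=33 >23, r--
l=0 r=8: -3+32=29 >23, r--
l=0 r=7: -3+22=19 <23, l++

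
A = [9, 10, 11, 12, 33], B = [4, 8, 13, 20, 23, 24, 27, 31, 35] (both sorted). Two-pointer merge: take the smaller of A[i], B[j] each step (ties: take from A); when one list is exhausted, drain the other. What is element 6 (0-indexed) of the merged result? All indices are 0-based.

i=0 j=0: A[i]=9>B[j]=4 take 4, j++
i=0 j=1: A[i]=9>B[j]=8 take 8, j++
i=0 j=2: A[i]=9<=B[j]=13 take 9, i++
i=1 j=2: A[i]=10<=B[j]=13 take 10, i++
i=2 j=2: A[i]=11<=B[j]=13 take 11, i++
i=3 j=2: A[i]=12<=B[j]=13 take 12, i++
i=4 j=2: A[i]=33>B[j]=13 take 13, j++
i=4 j=3: A[i]=33>B[j]=20 take 20, j++
i=4 j=4: A[i]=33>B[j]=23 take 23, j++
i=4 j=5: A[i]=33>B[j]=24 take 24, j++
i=4 j=6: A[i]=33>B[j]=27 take 27, j++
i=4 j=7: A[i]=33>B[j]=31 take 31, j++
i=4 j=8: A[i]=33<=B[j]=35 take 33, i++
i=5 j=8: A done, take B[j]=35, j++

merged[6] = 13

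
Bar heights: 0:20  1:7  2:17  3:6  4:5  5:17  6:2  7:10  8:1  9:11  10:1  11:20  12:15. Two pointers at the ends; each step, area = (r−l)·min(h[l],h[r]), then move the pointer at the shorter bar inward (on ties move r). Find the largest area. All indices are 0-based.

max area = 220

l=0 r=12: min(20,15)*12=180 best=180 *, r--
l=0 r=11: min(20,20)*11=220 best=220 *, r--
l=0 r=10: min(20,1)*10=10 best=220, r--
l=0 r=9: min(20,11)*9=99 best=220, r--
l=0 r=8: min(20,1)*8=8 best=220, r--
l=0 r=7: min(20,10)*7=70 best=220, r--
l=0 r=6: min(20,2)*6=12 best=220, r--
l=0 r=5: min(20,17)*5=85 best=220, r--
l=0 r=4: min(20,5)*4=20 best=220, r--
l=0 r=3: min(20,6)*3=18 best=220, r--
l=0 r=2: min(20,17)*2=34 best=220, r--
l=0 r=1: min(20,7)*1=7 best=220, r--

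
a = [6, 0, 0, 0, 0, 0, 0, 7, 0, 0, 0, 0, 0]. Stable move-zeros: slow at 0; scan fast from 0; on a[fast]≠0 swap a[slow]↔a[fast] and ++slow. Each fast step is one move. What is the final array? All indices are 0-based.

[6, 7, 0, 0, 0, 0, 0, 0, 0, 0, 0, 0, 0]

slow=0 fast=0: a[fast]=6≠0 swap→a[0]=6, slow++,fast++
slow=1 fast=1: a[fast]=0, fast++
slow=1 fast=2: a[fast]=0, fast++
slow=1 fast=3: a[fast]=0, fast++
slow=1 fast=4: a[fast]=0, fast++
slow=1 fast=5: a[fast]=0, fast++
slow=1 fast=6: a[fast]=0, fast++
slow=1 fast=7: a[fast]=7≠0 swap→a[1]=7, slow++,fast++
slow=2 fast=8: a[fast]=0, fast++
slow=2 fast=9: a[fast]=0, fast++
slow=2 fast=10: a[fast]=0, fast++
slow=2 fast=11: a[fast]=0, fast++
slow=2 fast=12: a[fast]=0, fast++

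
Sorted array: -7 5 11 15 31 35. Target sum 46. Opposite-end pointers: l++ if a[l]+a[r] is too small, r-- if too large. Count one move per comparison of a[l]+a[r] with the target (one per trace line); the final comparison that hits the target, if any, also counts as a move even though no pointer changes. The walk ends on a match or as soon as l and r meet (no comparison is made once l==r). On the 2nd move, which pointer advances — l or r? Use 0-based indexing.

[0,5] -7+35=28 <46 → l++
[1,5] 5+35=40 <46 → l++

l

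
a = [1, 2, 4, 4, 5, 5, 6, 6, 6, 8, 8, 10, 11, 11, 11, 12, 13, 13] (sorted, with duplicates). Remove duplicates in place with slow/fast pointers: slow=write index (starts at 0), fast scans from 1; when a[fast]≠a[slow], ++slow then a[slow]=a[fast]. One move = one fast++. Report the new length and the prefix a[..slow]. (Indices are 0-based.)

length 10; prefix = [1, 2, 4, 5, 6, 8, 10, 11, 12, 13]

(s=0,f=1) a[fast]=2≠a[slow]=1 write a[1]=2 → slow++,fast++
(s=1,f=2) a[fast]=4≠a[slow]=2 write a[2]=4 → slow++,fast++
(s=2,f=3) a[fast]=4=a[slow] dup → fast++
(s=2,f=4) a[fast]=5≠a[slow]=4 write a[3]=5 → slow++,fast++
(s=3,f=5) a[fast]=5=a[slow] dup → fast++
(s=3,f=6) a[fast]=6≠a[slow]=5 write a[4]=6 → slow++,fast++
(s=4,f=7) a[fast]=6=a[slow] dup → fast++
(s=4,f=8) a[fast]=6=a[slow] dup → fast++
(s=4,f=9) a[fast]=8≠a[slow]=6 write a[5]=8 → slow++,fast++
(s=5,f=10) a[fast]=8=a[slow] dup → fast++
(s=5,f=11) a[fast]=10≠a[slow]=8 write a[6]=10 → slow++,fast++
(s=6,f=12) a[fast]=11≠a[slow]=10 write a[7]=11 → slow++,fast++
(s=7,f=13) a[fast]=11=a[slow] dup → fast++
(s=7,f=14) a[fast]=11=a[slow] dup → fast++
(s=7,f=15) a[fast]=12≠a[slow]=11 write a[8]=12 → slow++,fast++
(s=8,f=16) a[fast]=13≠a[slow]=12 write a[9]=13 → slow++,fast++
(s=9,f=17) a[fast]=13=a[slow] dup → fast++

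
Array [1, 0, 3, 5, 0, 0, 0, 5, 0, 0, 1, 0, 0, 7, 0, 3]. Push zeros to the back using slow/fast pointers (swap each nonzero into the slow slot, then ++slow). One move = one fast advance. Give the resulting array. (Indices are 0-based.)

[1, 3, 5, 5, 1, 7, 3, 0, 0, 0, 0, 0, 0, 0, 0, 0]

slow=0 fast=0: a[fast]=1≠0 swap→a[0]=1, slow++,fast++
slow=1 fast=1: a[fast]=0, fast++
slow=1 fast=2: a[fast]=3≠0 swap→a[1]=3, slow++,fast++
slow=2 fast=3: a[fast]=5≠0 swap→a[2]=5, slow++,fast++
slow=3 fast=4: a[fast]=0, fast++
slow=3 fast=5: a[fast]=0, fast++
slow=3 fast=6: a[fast]=0, fast++
slow=3 fast=7: a[fast]=5≠0 swap→a[3]=5, slow++,fast++
slow=4 fast=8: a[fast]=0, fast++
slow=4 fast=9: a[fast]=0, fast++
slow=4 fast=10: a[fast]=1≠0 swap→a[4]=1, slow++,fast++
slow=5 fast=11: a[fast]=0, fast++
slow=5 fast=12: a[fast]=0, fast++
slow=5 fast=13: a[fast]=7≠0 swap→a[5]=7, slow++,fast++
slow=6 fast=14: a[fast]=0, fast++
slow=6 fast=15: a[fast]=3≠0 swap→a[6]=3, slow++,fast++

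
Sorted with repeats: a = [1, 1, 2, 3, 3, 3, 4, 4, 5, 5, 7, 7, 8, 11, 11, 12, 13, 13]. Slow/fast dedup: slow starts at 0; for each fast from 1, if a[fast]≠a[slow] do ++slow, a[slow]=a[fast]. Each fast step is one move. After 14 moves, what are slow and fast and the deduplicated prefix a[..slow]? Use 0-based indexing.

(s=0,f=1) a[fast]=1=a[slow] dup → fast++
(s=0,f=2) a[fast]=2≠a[slow]=1 write a[1]=2 → slow++,fast++
(s=1,f=3) a[fast]=3≠a[slow]=2 write a[2]=3 → slow++,fast++
(s=2,f=4) a[fast]=3=a[slow] dup → fast++
(s=2,f=5) a[fast]=3=a[slow] dup → fast++
(s=2,f=6) a[fast]=4≠a[slow]=3 write a[3]=4 → slow++,fast++
(s=3,f=7) a[fast]=4=a[slow] dup → fast++
(s=3,f=8) a[fast]=5≠a[slow]=4 write a[4]=5 → slow++,fast++
(s=4,f=9) a[fast]=5=a[slow] dup → fast++
(s=4,f=10) a[fast]=7≠a[slow]=5 write a[5]=7 → slow++,fast++
(s=5,f=11) a[fast]=7=a[slow] dup → fast++
(s=5,f=12) a[fast]=8≠a[slow]=7 write a[6]=8 → slow++,fast++
(s=6,f=13) a[fast]=11≠a[slow]=8 write a[7]=11 → slow++,fast++
(s=7,f=14) a[fast]=11=a[slow] dup → fast++

slow=7, fast=15, prefix=[1, 2, 3, 4, 5, 7, 8, 11]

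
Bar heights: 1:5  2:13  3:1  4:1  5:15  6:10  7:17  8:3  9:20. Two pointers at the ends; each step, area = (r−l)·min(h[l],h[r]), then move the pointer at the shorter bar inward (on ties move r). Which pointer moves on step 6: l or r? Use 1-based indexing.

l

[1,9] min(5,20)*8=40 best=40 * → l++
[2,9] min(13,20)*7=91 best=91 * → l++
[3,9] min(1,20)*6=6 best=91 → l++
[4,9] min(1,20)*5=5 best=91 → l++
[5,9] min(15,20)*4=60 best=91 → l++
[6,9] min(10,20)*3=30 best=91 → l++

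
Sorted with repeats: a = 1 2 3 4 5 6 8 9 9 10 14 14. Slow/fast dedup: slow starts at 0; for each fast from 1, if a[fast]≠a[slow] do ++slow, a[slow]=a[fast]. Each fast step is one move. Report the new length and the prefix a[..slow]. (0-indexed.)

slow=0 fast=1: a[fast]=2≠a[slow]=1 write a[1]=2, slow++,fast++
slow=1 fast=2: a[fast]=3≠a[slow]=2 write a[2]=3, slow++,fast++
slow=2 fast=3: a[fast]=4≠a[slow]=3 write a[3]=4, slow++,fast++
slow=3 fast=4: a[fast]=5≠a[slow]=4 write a[4]=5, slow++,fast++
slow=4 fast=5: a[fast]=6≠a[slow]=5 write a[5]=6, slow++,fast++
slow=5 fast=6: a[fast]=8≠a[slow]=6 write a[6]=8, slow++,fast++
slow=6 fast=7: a[fast]=9≠a[slow]=8 write a[7]=9, slow++,fast++
slow=7 fast=8: a[fast]=9=a[slow] dup, fast++
slow=7 fast=9: a[fast]=10≠a[slow]=9 write a[8]=10, slow++,fast++
slow=8 fast=10: a[fast]=14≠a[slow]=10 write a[9]=14, slow++,fast++
slow=9 fast=11: a[fast]=14=a[slow] dup, fast++

length 10; prefix = [1, 2, 3, 4, 5, 6, 8, 9, 10, 14]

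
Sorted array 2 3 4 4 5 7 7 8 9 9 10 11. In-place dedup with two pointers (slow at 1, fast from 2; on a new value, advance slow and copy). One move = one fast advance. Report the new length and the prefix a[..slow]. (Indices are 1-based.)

(s=1,f=2) a[fast]=3≠a[slow]=2 write a[2]=3 → slow++,fast++
(s=2,f=3) a[fast]=4≠a[slow]=3 write a[3]=4 → slow++,fast++
(s=3,f=4) a[fast]=4=a[slow] dup → fast++
(s=3,f=5) a[fast]=5≠a[slow]=4 write a[4]=5 → slow++,fast++
(s=4,f=6) a[fast]=7≠a[slow]=5 write a[5]=7 → slow++,fast++
(s=5,f=7) a[fast]=7=a[slow] dup → fast++
(s=5,f=8) a[fast]=8≠a[slow]=7 write a[6]=8 → slow++,fast++
(s=6,f=9) a[fast]=9≠a[slow]=8 write a[7]=9 → slow++,fast++
(s=7,f=10) a[fast]=9=a[slow] dup → fast++
(s=7,f=11) a[fast]=10≠a[slow]=9 write a[8]=10 → slow++,fast++
(s=8,f=12) a[fast]=11≠a[slow]=10 write a[9]=11 → slow++,fast++

length 9; prefix = [2, 3, 4, 5, 7, 8, 9, 10, 11]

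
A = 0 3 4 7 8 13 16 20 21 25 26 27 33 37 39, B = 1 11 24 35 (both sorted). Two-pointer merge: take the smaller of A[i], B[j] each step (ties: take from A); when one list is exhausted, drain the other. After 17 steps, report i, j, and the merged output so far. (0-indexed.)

i=13, j=4, merged so far=[0, 1, 3, 4, 7, 8, 11, 13, 16, 20, 21, 24, 25, 26, 27, 33, 35]

[i=0,j=0] A[i]=0<=B[j]=1 take 0 → i++
[i=1,j=0] A[i]=3>B[j]=1 take 1 → j++
[i=1,j=1] A[i]=3<=B[j]=11 take 3 → i++
[i=2,j=1] A[i]=4<=B[j]=11 take 4 → i++
[i=3,j=1] A[i]=7<=B[j]=11 take 7 → i++
[i=4,j=1] A[i]=8<=B[j]=11 take 8 → i++
[i=5,j=1] A[i]=13>B[j]=11 take 11 → j++
[i=5,j=2] A[i]=13<=B[j]=24 take 13 → i++
[i=6,j=2] A[i]=16<=B[j]=24 take 16 → i++
[i=7,j=2] A[i]=20<=B[j]=24 take 20 → i++
[i=8,j=2] A[i]=21<=B[j]=24 take 21 → i++
[i=9,j=2] A[i]=25>B[j]=24 take 24 → j++
[i=9,j=3] A[i]=25<=B[j]=35 take 25 → i++
[i=10,j=3] A[i]=26<=B[j]=35 take 26 → i++
[i=11,j=3] A[i]=27<=B[j]=35 take 27 → i++
[i=12,j=3] A[i]=33<=B[j]=35 take 33 → i++
[i=13,j=3] A[i]=37>B[j]=35 take 35 → j++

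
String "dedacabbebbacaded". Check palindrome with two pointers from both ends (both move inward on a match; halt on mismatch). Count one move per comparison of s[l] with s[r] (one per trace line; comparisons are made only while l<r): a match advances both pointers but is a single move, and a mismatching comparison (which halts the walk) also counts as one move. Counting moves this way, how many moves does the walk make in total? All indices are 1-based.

[1,17] 'd'=='d' → l++,r--
[2,16] 'e'=='e' → l++,r--
[3,15] 'd'=='d' → l++,r--
[4,14] 'a'=='a' → l++,r--
[5,13] 'c'=='c' → l++,r--
[6,12] 'a'=='a' → l++,r--
[7,11] 'b'=='b' → l++,r--
[8,10] 'b'=='b' → l++,r--

8 moves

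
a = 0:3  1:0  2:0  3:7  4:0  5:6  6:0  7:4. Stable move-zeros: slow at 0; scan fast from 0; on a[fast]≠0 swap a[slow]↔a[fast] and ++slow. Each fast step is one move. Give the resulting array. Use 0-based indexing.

slow=0 fast=0: a[fast]=3≠0 swap→a[0]=3, slow++,fast++
slow=1 fast=1: a[fast]=0, fast++
slow=1 fast=2: a[fast]=0, fast++
slow=1 fast=3: a[fast]=7≠0 swap→a[1]=7, slow++,fast++
slow=2 fast=4: a[fast]=0, fast++
slow=2 fast=5: a[fast]=6≠0 swap→a[2]=6, slow++,fast++
slow=3 fast=6: a[fast]=0, fast++
slow=3 fast=7: a[fast]=4≠0 swap→a[3]=4, slow++,fast++

[3, 7, 6, 4, 0, 0, 0, 0]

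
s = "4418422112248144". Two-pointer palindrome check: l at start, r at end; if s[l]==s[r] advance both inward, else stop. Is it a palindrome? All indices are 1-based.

palindrome

[1,16] '4'=='4' → l++,r--
[2,15] '4'=='4' → l++,r--
[3,14] '1'=='1' → l++,r--
[4,13] '8'=='8' → l++,r--
[5,12] '4'=='4' → l++,r--
[6,11] '2'=='2' → l++,r--
[7,10] '2'=='2' → l++,r--
[8,9] '1'=='1' → l++,r--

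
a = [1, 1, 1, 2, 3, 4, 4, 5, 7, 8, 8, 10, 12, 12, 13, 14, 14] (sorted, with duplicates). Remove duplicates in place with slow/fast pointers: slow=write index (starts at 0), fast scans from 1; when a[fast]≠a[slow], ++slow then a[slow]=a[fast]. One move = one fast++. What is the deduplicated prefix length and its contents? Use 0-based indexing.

length 11; prefix = [1, 2, 3, 4, 5, 7, 8, 10, 12, 13, 14]

(s=0,f=1) a[fast]=1=a[slow] dup → fast++
(s=0,f=2) a[fast]=1=a[slow] dup → fast++
(s=0,f=3) a[fast]=2≠a[slow]=1 write a[1]=2 → slow++,fast++
(s=1,f=4) a[fast]=3≠a[slow]=2 write a[2]=3 → slow++,fast++
(s=2,f=5) a[fast]=4≠a[slow]=3 write a[3]=4 → slow++,fast++
(s=3,f=6) a[fast]=4=a[slow] dup → fast++
(s=3,f=7) a[fast]=5≠a[slow]=4 write a[4]=5 → slow++,fast++
(s=4,f=8) a[fast]=7≠a[slow]=5 write a[5]=7 → slow++,fast++
(s=5,f=9) a[fast]=8≠a[slow]=7 write a[6]=8 → slow++,fast++
(s=6,f=10) a[fast]=8=a[slow] dup → fast++
(s=6,f=11) a[fast]=10≠a[slow]=8 write a[7]=10 → slow++,fast++
(s=7,f=12) a[fast]=12≠a[slow]=10 write a[8]=12 → slow++,fast++
(s=8,f=13) a[fast]=12=a[slow] dup → fast++
(s=8,f=14) a[fast]=13≠a[slow]=12 write a[9]=13 → slow++,fast++
(s=9,f=15) a[fast]=14≠a[slow]=13 write a[10]=14 → slow++,fast++
(s=10,f=16) a[fast]=14=a[slow] dup → fast++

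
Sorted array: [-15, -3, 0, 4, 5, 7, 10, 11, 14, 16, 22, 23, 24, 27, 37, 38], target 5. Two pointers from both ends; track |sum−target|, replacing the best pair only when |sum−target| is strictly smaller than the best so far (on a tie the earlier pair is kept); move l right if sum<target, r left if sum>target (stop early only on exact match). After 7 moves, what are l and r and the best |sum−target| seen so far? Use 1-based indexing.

l=2, r=10, best |Δ|=2

[1,16] -15+38=23 d=18 * → r--
[1,15] -15+37=22 d=17 * → r--
[1,14] -15+27=12 d=7 * → r--
[1,13] -15+24=9 d=4 * → r--
[1,12] -15+23=8 d=3 * → r--
[1,11] -15+22=7 d=2 * → r--
[1,10] -15+16=1 d=4 → l++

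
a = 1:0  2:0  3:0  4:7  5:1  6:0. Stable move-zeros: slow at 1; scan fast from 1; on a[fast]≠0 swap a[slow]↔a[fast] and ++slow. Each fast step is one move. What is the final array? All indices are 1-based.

[7, 1, 0, 0, 0, 0]

slow=1 fast=1: a[fast]=0, fast++
slow=1 fast=2: a[fast]=0, fast++
slow=1 fast=3: a[fast]=0, fast++
slow=1 fast=4: a[fast]=7≠0 swap→a[1]=7, slow++,fast++
slow=2 fast=5: a[fast]=1≠0 swap→a[2]=1, slow++,fast++
slow=3 fast=6: a[fast]=0, fast++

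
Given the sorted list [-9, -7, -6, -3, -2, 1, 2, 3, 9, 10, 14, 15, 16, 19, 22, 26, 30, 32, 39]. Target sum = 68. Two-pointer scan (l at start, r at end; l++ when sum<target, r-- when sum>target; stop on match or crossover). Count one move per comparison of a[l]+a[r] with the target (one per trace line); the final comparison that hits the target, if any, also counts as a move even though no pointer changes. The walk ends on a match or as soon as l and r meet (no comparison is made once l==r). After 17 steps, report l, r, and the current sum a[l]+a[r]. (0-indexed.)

l=16, r=17, sum=62

[0,18] -9+39=30 <68 → l++
[1,18] -7+39=32 <68 → l++
[2,18] -6+39=33 <68 → l++
[3,18] -3+39=36 <68 → l++
[4,18] -2+39=37 <68 → l++
[5,18] 1+39=40 <68 → l++
[6,18] 2+39=41 <68 → l++
[7,18] 3+39=42 <68 → l++
[8,18] 9+39=48 <68 → l++
[9,18] 10+39=49 <68 → l++
[10,18] 14+39=53 <68 → l++
[11,18] 15+39=54 <68 → l++
[12,18] 16+39=55 <68 → l++
[13,18] 19+39=58 <68 → l++
[14,18] 22+39=61 <68 → l++
[15,18] 26+39=65 <68 → l++
[16,18] 30+39=69 >68 → r--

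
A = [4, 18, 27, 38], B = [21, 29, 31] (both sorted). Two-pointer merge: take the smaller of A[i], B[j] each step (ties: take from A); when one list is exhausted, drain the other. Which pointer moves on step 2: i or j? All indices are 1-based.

[i=1,j=1] A[i]=4<=B[j]=21 take 4 → i++
[i=2,j=1] A[i]=18<=B[j]=21 take 18 → i++

i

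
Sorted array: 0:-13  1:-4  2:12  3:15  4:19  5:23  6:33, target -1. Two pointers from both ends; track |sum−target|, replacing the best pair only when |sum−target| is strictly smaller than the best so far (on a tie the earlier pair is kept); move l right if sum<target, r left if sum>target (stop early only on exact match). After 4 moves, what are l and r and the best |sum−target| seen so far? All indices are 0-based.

l=0, r=2, best |Δ|=3

l=0 r=6: -13+33=20 d=21 *, r--
l=0 r=5: -13+23=10 d=11 *, r--
l=0 r=4: -13+19=6 d=7 *, r--
l=0 r=3: -13+15=2 d=3 *, r--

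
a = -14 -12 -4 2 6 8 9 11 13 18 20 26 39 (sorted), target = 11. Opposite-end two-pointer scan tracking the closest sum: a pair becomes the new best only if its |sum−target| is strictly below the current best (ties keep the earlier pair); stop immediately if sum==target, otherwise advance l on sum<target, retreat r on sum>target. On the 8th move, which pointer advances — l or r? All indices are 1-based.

l=1 r=13: -14+39=25 d=14 *, r--
l=1 r=12: -14+26=12 d=1 *, r--
l=1 r=11: -14+20=6 d=5, l++
l=2 r=11: -12+20=8 d=3, l++
l=3 r=11: -4+20=16 d=5, r--
l=3 r=10: -4+18=14 d=3, r--
l=3 r=9: -4+13=9 d=2, l++
l=4 r=9: 2+13=15 d=4, r--

r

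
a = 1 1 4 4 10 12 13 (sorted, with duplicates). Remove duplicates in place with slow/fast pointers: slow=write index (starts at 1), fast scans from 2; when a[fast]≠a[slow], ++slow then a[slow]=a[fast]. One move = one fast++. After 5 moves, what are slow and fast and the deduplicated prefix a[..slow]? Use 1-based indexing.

slow=1 fast=2: a[fast]=1=a[slow] dup, fast++
slow=1 fast=3: a[fast]=4≠a[slow]=1 write a[2]=4, slow++,fast++
slow=2 fast=4: a[fast]=4=a[slow] dup, fast++
slow=2 fast=5: a[fast]=10≠a[slow]=4 write a[3]=10, slow++,fast++
slow=3 fast=6: a[fast]=12≠a[slow]=10 write a[4]=12, slow++,fast++

slow=4, fast=7, prefix=[1, 4, 10, 12]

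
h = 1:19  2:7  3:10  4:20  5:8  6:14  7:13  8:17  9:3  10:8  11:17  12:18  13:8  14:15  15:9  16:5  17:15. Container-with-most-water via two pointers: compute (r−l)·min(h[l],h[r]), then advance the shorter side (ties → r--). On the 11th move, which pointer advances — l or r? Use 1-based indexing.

l=1 r=17: min(19,15)*16=240 best=240 *, r--
l=1 r=16: min(19,5)*15=75 best=240, r--
l=1 r=15: min(19,9)*14=126 best=240, r--
l=1 r=14: min(19,15)*13=195 best=240, r--
l=1 r=13: min(19,8)*12=96 best=240, r--
l=1 r=12: min(19,18)*11=198 best=240, r--
l=1 r=11: min(19,17)*10=170 best=240, r--
l=1 r=10: min(19,8)*9=72 best=240, r--
l=1 r=9: min(19,3)*8=24 best=240, r--
l=1 r=8: min(19,17)*7=119 best=240, r--
l=1 r=7: min(19,13)*6=78 best=240, r--

r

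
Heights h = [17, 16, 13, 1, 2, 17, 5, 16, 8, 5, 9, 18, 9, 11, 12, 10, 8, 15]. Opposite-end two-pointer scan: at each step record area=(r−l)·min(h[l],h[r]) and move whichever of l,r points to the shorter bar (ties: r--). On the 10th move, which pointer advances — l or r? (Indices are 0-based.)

l

l=0 r=17: min(17,15)*17=255 best=255 *, r--
l=0 r=16: min(17,8)*16=128 best=255, r--
l=0 r=15: min(17,10)*15=150 best=255, r--
l=0 r=14: min(17,12)*14=168 best=255, r--
l=0 r=13: min(17,11)*13=143 best=255, r--
l=0 r=12: min(17,9)*12=108 best=255, r--
l=0 r=11: min(17,18)*11=187 best=255, l++
l=1 r=11: min(16,18)*10=160 best=255, l++
l=2 r=11: min(13,18)*9=117 best=255, l++
l=3 r=11: min(1,18)*8=8 best=255, l++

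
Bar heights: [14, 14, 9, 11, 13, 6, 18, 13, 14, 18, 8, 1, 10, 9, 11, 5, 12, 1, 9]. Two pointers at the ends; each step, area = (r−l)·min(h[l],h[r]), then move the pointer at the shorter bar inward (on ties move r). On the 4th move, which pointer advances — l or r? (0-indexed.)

r

l=0 r=18: min(14,9)*18=162 best=162 *, r--
l=0 r=17: min(14,1)*17=17 best=162, r--
l=0 r=16: min(14,12)*16=192 best=192 *, r--
l=0 r=15: min(14,5)*15=75 best=192, r--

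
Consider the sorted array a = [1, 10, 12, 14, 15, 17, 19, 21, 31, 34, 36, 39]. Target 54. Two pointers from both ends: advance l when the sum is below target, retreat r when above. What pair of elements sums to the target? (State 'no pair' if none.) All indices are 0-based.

(15, 39)

[0,11] 1+39=40 <54 → l++
[1,11] 10+39=49 <54 → l++
[2,11] 12+39=51 <54 → l++
[3,11] 14+39=53 <54 → l++
[4,11] 15+39=54 → found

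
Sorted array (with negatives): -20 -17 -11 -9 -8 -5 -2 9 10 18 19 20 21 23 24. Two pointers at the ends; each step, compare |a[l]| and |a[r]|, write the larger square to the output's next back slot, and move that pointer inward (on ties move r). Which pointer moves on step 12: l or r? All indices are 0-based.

l=0 r=14: |-20|<=|24| out[14]=576, r--
l=0 r=13: |-20|<=|23| out[13]=529, r--
l=0 r=12: |-20|<=|21| out[12]=441, r--
l=0 r=11: |-20|<=|20| out[11]=400, r--
l=0 r=10: |-20|>|19| out[10]=400, l++
l=1 r=10: |-17|<=|19| out[9]=361, r--
l=1 r=9: |-17|<=|18| out[8]=324, r--
l=1 r=8: |-17|>|10| out[7]=289, l++
l=2 r=8: |-11|>|10| out[6]=121, l++
l=3 r=8: |-9|<=|10| out[5]=100, r--
l=3 r=7: |-9|<=|9| out[4]=81, r--
l=3 r=6: |-9|>|-2| out[3]=81, l++

l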